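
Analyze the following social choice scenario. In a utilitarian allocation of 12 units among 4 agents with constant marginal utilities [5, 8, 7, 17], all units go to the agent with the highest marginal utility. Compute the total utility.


Step 1: The marginal utilities are [5, 8, 7, 17]
Step 2: The highest marginal utility is 17
Step 3: All 12 units go to that agent
Step 4: Total utility = 17 * 12 = 204

204


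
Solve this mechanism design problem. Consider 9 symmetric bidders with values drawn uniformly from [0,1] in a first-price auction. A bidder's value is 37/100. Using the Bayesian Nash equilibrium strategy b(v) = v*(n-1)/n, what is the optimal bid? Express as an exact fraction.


Step 1: The symmetric BNE bidding function is b(v) = v * (n-1) / n
Step 2: Substitute v = 37/100 and n = 9
Step 3: b = 37/100 * 8/9
Step 4: b = 74/225

74/225


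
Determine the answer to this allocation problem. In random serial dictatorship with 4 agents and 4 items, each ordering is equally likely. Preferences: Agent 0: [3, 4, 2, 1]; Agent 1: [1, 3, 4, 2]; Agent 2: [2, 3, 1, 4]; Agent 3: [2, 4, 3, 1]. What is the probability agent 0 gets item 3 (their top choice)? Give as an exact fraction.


Step 1: Agent 0 wants item 3
Step 2: There are 24 possible orderings of agents
Step 3: In 20 orderings, agent 0 gets item 3
Step 4: Probability = 20/24 = 5/6

5/6


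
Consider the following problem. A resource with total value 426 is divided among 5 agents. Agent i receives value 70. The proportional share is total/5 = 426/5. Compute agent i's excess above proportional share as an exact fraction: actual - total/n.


Step 1: Proportional share = 426/5
Step 2: Agent's actual allocation = 70
Step 3: Excess = 70 - 426/5 = -76/5

-76/5


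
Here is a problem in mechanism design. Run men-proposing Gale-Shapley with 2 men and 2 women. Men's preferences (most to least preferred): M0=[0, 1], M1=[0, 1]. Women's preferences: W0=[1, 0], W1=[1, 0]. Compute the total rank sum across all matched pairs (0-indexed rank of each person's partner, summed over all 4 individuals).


Step 1: Run Gale-Shapley (men propose, women hold best offer):
  M0 proposes to W0; she accepts
  M1 proposes to W0; she switches from M0
  M0 proposes to W1; she accepts
Step 2: Final matching: W0-M1, W1-M0
Step 3: 0-indexed ranks (man's rank of his match, then woman's): 0 + 0 + 1 + 1
Step 4: Total rank sum = 2

2


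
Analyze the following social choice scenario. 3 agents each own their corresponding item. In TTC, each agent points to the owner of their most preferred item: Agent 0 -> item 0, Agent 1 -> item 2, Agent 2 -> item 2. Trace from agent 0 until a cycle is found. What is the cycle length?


Step 1: Trace the pointer graph from agent 0: 0 -> 0
Step 2: A cycle is detected when we revisit agent 0
Step 3: The cycle is: 0 -> 0
Step 4: Cycle length = 1

1


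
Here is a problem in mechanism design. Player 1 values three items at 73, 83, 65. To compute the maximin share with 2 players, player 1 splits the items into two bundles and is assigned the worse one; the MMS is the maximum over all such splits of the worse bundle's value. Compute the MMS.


Step 1: Item values = 73, 83, 65
Step 2: Enumerate all 2-bundle partitions and take the smaller bundle:
  Partition 1: {73} vs {83,65} -> bundles 73, 148; min = 73
  Partition 2: {83} vs {73,65} -> bundles 83, 138; min = 83
  Partition 3: {65} vs {73,83} -> bundles 65, 156; min = 65
Step 3: MMS = max(73, 83, 65) = 83

83


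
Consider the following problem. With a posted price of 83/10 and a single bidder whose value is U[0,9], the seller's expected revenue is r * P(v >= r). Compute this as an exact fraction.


Step 1: Posted price r = 83/10, value support [0,9]
Step 2: P(v >= r) = (9 - 83/10)/9 = 7/90
Step 3: Expected revenue = r * P(v >= r) = 83/10 * 7/90
Step 4: Revenue = 581/900

581/900


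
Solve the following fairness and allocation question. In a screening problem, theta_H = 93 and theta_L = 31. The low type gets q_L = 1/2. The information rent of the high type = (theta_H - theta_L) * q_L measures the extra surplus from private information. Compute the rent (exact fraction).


Step 1: theta_H - theta_L = 93 - 31 = 62
Step 2: Information rent = (theta_H - theta_L) * q_L
Step 3: = 62 * 1/2
Step 4: = 31

31


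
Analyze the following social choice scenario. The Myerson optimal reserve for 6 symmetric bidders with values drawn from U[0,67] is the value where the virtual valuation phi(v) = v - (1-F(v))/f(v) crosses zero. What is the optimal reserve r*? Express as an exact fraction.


Step 1: For U[0,67], F(v) = v/67 and f(v) = 1/67
Step 2: phi(v) = v - (1 - v/67)/(1/67) = v - (67 - v) = 2v - 67
Step 3: Set phi(r*) = 0: 2r* - 67 = 0
Step 4: r* = 67/2 (the number of bidders n = 6 does not enter)

67/2


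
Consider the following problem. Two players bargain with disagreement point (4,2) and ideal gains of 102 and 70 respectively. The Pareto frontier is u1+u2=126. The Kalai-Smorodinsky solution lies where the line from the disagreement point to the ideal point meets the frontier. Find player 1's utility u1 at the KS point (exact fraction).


Step 1: At the KS point, (u1-d1)/r1 = (u2-d2)/r2 = t and u1+u2 = 126
Step 2: u1 = d1 + r1*t and u2 = d2 + r2*t, so (d1 + r1*t) + (d2 + r2*t) = 126
Step 3: t = (126 - 4 - 2)/(102 + 70) = 120/172 = 30/43
Step 4: u1 = d1 + r1*t = 4 + 102 * 30/43 = 3232/43
Step 5: (Check: u2 = d2 + r2*t = 2186/43; u1+u2 = 3232/43 + 2186/43 = 126, on the frontier.)

3232/43


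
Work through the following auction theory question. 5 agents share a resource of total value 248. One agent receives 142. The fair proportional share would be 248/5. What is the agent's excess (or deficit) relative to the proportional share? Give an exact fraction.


Step 1: Proportional share = 248/5
Step 2: Agent's actual allocation = 142
Step 3: Excess = 142 - 248/5 = 462/5

462/5


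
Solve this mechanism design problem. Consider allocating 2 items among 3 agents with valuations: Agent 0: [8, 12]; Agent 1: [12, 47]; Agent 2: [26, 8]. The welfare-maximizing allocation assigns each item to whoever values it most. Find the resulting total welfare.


Step 1: For each item, find the maximum value among all agents.
Step 2: Item 0 -> Agent 2 (value 26)
Step 3: Item 1 -> Agent 1 (value 47)
Step 4: Total welfare = 26 + 47 = 73

73


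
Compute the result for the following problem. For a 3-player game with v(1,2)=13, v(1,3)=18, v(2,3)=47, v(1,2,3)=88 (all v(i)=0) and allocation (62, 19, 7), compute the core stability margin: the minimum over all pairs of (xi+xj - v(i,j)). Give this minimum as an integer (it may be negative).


Step 1: Slack for coalition (1,2): x1+x2 - v12 = 81 - 13 = 68
Step 2: Slack for coalition (1,3): x1+x3 - v13 = 69 - 18 = 51
Step 3: Slack for coalition (2,3): x2+x3 - v23 = 26 - 47 = -21
Step 4: Minimum slack = min(68, 51, -21) = -21, attained by (2,3); coalition (2,3) can block (slack < 0), so the allocation is not in the core

-21


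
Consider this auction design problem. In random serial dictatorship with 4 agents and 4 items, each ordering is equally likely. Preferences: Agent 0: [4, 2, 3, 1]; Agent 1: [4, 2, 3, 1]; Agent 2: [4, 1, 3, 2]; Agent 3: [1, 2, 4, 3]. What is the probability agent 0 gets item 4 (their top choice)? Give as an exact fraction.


Step 1: Agent 0 wants item 4
Step 2: There are 24 possible orderings of agents
Step 3: In 8 orderings, agent 0 gets item 4
Step 4: Probability = 8/24 = 1/3

1/3


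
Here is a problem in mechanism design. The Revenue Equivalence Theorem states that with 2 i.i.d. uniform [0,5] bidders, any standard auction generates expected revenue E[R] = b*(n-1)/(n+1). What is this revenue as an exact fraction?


Step 1: By Revenue Equivalence, expected revenue = b*(n-1)/(n+1)
Step 2: Substituting n = 2, b = 5
Step 3: Revenue = 5*(2-1)/(2+1) = 5*1/3
Step 4: Revenue = 5/3

5/3


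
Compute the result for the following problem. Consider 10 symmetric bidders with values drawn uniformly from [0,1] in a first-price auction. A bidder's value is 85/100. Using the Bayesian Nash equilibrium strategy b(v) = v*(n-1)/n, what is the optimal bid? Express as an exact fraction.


Step 1: The symmetric BNE bidding function is b(v) = v * (n-1) / n
Step 2: Substitute v = 17/20 and n = 10
Step 3: b = 17/20 * 9/10
Step 4: b = 153/200

153/200


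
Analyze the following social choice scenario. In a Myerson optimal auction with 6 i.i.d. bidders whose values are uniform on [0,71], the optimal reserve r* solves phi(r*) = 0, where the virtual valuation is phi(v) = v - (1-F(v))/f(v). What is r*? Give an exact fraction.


Step 1: For U[0,71], F(v) = v/71 and f(v) = 1/71
Step 2: phi(v) = v - (1 - v/71)/(1/71) = v - (71 - v) = 2v - 71
Step 3: Set phi(r*) = 0: 2r* - 71 = 0
Step 4: r* = 71/2 (the number of bidders n = 6 does not enter)

71/2


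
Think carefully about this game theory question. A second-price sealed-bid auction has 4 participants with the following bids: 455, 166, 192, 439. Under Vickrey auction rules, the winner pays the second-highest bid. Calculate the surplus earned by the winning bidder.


Step 1: Sort bids in descending order: 455, 439, 192, 166
Step 2: The winning bid is the highest: 455
Step 3: The payment equals the second-highest bid: 439
Step 4: Surplus = winner's bid - payment = 455 - 439 = 16

16


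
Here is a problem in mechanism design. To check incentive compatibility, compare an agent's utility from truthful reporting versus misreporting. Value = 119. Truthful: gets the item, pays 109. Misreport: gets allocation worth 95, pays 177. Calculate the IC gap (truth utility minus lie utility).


Step 1: U(truth) = value - payment = 119 - 109 = 10
Step 2: U(lie) = allocation - payment = 95 - 177 = -82
Step 3: IC gap = 10 - (-82) = 92

92


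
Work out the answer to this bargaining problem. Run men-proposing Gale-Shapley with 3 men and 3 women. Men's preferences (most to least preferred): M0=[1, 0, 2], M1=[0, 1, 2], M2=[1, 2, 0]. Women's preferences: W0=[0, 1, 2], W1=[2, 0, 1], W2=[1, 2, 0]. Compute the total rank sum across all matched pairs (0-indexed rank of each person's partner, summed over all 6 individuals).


Step 1: Run Gale-Shapley (men propose, women hold best offer):
  M0 proposes to W1; she accepts
  M1 proposes to W0; she accepts
  M2 proposes to W1; she switches from M0
  M0 proposes to W0; she switches from M1
  M1 proposes to W1; rejected
  M1 proposes to W2; she accepts
Step 2: Final matching: W0-M0, W1-M2, W2-M1
Step 3: 0-indexed ranks (man's rank of his match, then woman's): 1 + 0 + 0 + 0 + 2 + 0
Step 4: Total rank sum = 3

3


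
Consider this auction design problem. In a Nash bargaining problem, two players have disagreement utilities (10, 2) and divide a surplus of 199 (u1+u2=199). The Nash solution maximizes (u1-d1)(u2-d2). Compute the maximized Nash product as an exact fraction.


Step 1: The Nash solution splits surplus symmetrically above the disagreement point
Step 2: u1 = (total + d1 - d2)/2 = (199 + 10 - 2)/2 = 207/2
Step 3: u2 = (total - d1 + d2)/2 = (199 - 10 + 2)/2 = 191/2
Step 4: Nash product = (207/2 - 10) * (191/2 - 2)
Step 5: = 187/2 * 187/2 = 34969/4

34969/4


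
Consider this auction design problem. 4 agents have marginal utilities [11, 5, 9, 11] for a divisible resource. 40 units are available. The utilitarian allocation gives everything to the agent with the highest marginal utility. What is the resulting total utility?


Step 1: The marginal utilities are [11, 5, 9, 11]
Step 2: The highest marginal utility is 11
Step 3: All 40 units go to that agent
Step 4: Total utility = 11 * 40 = 440

440


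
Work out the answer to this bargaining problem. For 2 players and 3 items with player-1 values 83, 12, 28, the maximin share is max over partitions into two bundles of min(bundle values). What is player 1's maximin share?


Step 1: Item values = 83, 12, 28
Step 2: Enumerate all 2-bundle partitions and take the smaller bundle:
  Partition 1: {83} vs {12,28} -> bundles 83, 40; min = 40
  Partition 2: {12} vs {83,28} -> bundles 12, 111; min = 12
  Partition 3: {28} vs {83,12} -> bundles 28, 95; min = 28
Step 3: MMS = max(40, 12, 28) = 40

40


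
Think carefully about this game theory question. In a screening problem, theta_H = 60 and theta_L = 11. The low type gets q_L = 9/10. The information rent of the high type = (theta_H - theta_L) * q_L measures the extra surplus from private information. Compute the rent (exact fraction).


Step 1: theta_H - theta_L = 60 - 11 = 49
Step 2: Information rent = (theta_H - theta_L) * q_L
Step 3: = 49 * 9/10
Step 4: = 441/10

441/10


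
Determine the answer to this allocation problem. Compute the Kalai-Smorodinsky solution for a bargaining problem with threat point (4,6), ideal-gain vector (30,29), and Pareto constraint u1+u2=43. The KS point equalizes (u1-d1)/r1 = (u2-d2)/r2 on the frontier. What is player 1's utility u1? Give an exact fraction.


Step 1: At the KS point, (u1-d1)/r1 = (u2-d2)/r2 = t and u1+u2 = 43
Step 2: u1 = d1 + r1*t and u2 = d2 + r2*t, so (d1 + r1*t) + (d2 + r2*t) = 43
Step 3: t = (43 - 4 - 6)/(30 + 29) = 33/59
Step 4: u1 = d1 + r1*t = 4 + 30 * 33/59 = 1226/59
Step 5: (Check: u2 = d2 + r2*t = 1311/59; u1+u2 = 1226/59 + 1311/59 = 43, on the frontier.)

1226/59


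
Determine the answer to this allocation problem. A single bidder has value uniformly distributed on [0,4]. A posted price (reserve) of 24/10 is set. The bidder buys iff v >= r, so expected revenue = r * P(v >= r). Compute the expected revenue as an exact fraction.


Step 1: Posted price r = 12/5, value support [0,4]
Step 2: P(v >= r) = (4 - 12/5)/4 = 2/5
Step 3: Expected revenue = r * P(v >= r) = 12/5 * 2/5
Step 4: Revenue = 24/25

24/25


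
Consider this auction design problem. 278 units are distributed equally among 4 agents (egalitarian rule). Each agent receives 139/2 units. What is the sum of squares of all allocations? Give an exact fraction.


Step 1: Each agent's share = 278/4 = 139/2
Step 2: Square of each share = (139/2)^2 = 19321/4
Step 3: Sum of squares = 4 * 19321/4 = 19321

19321


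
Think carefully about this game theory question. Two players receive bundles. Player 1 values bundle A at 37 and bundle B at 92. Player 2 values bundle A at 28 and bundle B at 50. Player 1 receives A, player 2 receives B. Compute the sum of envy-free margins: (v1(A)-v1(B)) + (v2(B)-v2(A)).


Step 1: Player 1's margin = v1(A) - v1(B) = 37 - 92 = -55
Step 2: Player 2's margin = v2(B) - v2(A) = 50 - 28 = 22
Step 3: Total margin = -55 + 22 = -33

-33


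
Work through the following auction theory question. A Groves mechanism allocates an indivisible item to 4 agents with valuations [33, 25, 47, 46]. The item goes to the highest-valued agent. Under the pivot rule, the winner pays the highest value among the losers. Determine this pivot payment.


Step 1: The efficient winner is agent 2 with value 47
Step 2: Other agents' values: [33, 25, 46]
Step 3: Pivot payment = max(others) = 46
Step 4: The winner pays 46

46


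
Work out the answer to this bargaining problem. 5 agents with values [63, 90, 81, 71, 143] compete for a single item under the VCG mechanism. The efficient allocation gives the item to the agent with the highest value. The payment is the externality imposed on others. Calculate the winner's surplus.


Step 1: The winner is the agent with the highest value: agent 4 with value 143
Step 2: Values of other agents: [63, 90, 81, 71]
Step 3: VCG payment = max of others' values = 90
Step 4: Surplus = 143 - 90 = 53

53


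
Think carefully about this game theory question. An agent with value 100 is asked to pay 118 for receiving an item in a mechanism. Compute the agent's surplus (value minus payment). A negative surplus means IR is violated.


Step 1: Surplus = value - payment = 100 - 118 = -18
Step 2: IR is violated (surplus < 0)

-18


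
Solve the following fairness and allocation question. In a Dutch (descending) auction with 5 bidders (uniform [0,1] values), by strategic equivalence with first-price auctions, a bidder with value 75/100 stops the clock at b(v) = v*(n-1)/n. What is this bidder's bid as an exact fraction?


Step 1: Dutch auctions are strategically equivalent to first-price auctions
Step 2: The equilibrium bid is b(v) = v*(n-1)/n
Step 3: b = 3/4 * 4/5
Step 4: b = 3/5

3/5


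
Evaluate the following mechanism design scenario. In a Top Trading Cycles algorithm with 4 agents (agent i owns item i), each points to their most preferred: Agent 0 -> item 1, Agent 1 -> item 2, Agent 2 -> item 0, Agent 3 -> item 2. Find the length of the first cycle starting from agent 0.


Step 1: Trace the pointer graph from agent 0: 0 -> 1 -> 2 -> 0
Step 2: A cycle is detected when we revisit agent 0
Step 3: The cycle is: 0 -> 1 -> 2 -> 0
Step 4: Cycle length = 3

3


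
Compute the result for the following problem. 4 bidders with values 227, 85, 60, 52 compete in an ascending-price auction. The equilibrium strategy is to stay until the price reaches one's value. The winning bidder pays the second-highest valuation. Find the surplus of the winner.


Step 1: Identify the highest value: 227
Step 2: Identify the second-highest value: 85
Step 3: The final price = second-highest value = 85
Step 4: Surplus = 227 - 85 = 142

142


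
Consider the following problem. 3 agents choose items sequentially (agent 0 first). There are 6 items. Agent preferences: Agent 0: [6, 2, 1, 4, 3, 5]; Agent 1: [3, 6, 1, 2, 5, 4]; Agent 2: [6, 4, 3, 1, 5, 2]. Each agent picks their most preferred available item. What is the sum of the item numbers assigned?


Step 1: Agent 0 picks item 6
Step 2: Agent 1 picks item 3
Step 3: Agent 2 picks item 4
Step 4: Sum = 6 + 3 + 4 = 13

13


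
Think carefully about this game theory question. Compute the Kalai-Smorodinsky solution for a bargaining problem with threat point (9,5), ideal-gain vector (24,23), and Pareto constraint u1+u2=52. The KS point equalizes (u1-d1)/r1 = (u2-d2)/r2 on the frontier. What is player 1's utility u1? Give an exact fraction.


Step 1: At the KS point, (u1-d1)/r1 = (u2-d2)/r2 = t and u1+u2 = 52
Step 2: u1 = d1 + r1*t and u2 = d2 + r2*t, so (d1 + r1*t) + (d2 + r2*t) = 52
Step 3: t = (52 - 9 - 5)/(24 + 23) = 38/47
Step 4: u1 = d1 + r1*t = 9 + 24 * 38/47 = 1335/47
Step 5: (Check: u2 = d2 + r2*t = 1109/47; u1+u2 = 1335/47 + 1109/47 = 52, on the frontier.)

1335/47


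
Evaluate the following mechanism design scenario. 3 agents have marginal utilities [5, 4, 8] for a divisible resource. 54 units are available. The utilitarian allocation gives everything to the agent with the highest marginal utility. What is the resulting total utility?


Step 1: The marginal utilities are [5, 4, 8]
Step 2: The highest marginal utility is 8
Step 3: All 54 units go to that agent
Step 4: Total utility = 8 * 54 = 432

432


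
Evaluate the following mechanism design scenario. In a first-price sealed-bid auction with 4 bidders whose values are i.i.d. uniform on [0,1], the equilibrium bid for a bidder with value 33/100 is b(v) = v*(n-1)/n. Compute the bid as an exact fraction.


Step 1: The symmetric BNE bidding function is b(v) = v * (n-1) / n
Step 2: Substitute v = 33/100 and n = 4
Step 3: b = 33/100 * 3/4
Step 4: b = 99/400

99/400


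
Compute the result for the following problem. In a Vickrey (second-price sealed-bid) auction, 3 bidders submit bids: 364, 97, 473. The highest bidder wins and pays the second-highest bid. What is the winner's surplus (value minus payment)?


Step 1: Sort bids in descending order: 473, 364, 97
Step 2: The winning bid is the highest: 473
Step 3: The payment equals the second-highest bid: 364
Step 4: Surplus = winner's bid - payment = 473 - 364 = 109

109


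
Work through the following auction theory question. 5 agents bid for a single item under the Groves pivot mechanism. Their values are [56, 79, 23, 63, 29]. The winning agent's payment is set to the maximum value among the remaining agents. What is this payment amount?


Step 1: The efficient winner is agent 1 with value 79
Step 2: Other agents' values: [56, 23, 63, 29]
Step 3: Pivot payment = max(others) = 63
Step 4: The winner pays 63

63


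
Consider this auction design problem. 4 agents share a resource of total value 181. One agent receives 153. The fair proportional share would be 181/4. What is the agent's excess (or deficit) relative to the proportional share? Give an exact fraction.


Step 1: Proportional share = 181/4
Step 2: Agent's actual allocation = 153
Step 3: Excess = 153 - 181/4 = 431/4

431/4


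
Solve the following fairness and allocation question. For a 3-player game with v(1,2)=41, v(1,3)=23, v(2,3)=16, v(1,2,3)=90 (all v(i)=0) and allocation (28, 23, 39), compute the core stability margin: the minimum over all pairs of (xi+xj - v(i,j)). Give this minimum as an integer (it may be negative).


Step 1: Slack for coalition (1,2): x1+x2 - v12 = 51 - 41 = 10
Step 2: Slack for coalition (1,3): x1+x3 - v13 = 67 - 23 = 44
Step 3: Slack for coalition (2,3): x2+x3 - v23 = 62 - 16 = 46
Step 4: Minimum slack = min(10, 44, 46) = 10, attained by (1,2); no pair can gain by deviating, so the allocation is in the core

10


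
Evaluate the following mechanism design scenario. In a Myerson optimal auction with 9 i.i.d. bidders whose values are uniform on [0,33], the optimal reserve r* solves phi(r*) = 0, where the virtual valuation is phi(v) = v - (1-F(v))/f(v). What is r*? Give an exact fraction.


Step 1: For U[0,33], F(v) = v/33 and f(v) = 1/33
Step 2: phi(v) = v - (1 - v/33)/(1/33) = v - (33 - v) = 2v - 33
Step 3: Set phi(r*) = 0: 2r* - 33 = 0
Step 4: r* = 33/2 (the number of bidders n = 9 does not enter)

33/2


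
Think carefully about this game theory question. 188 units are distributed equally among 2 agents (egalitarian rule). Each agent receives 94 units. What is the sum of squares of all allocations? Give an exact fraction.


Step 1: Each agent's share = 188/2 = 94
Step 2: Square of each share = (94)^2 = 8836
Step 3: Sum of squares = 2 * 8836 = 17672

17672


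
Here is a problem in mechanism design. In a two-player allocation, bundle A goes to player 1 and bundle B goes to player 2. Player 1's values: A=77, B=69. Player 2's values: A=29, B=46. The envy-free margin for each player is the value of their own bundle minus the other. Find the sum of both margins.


Step 1: Player 1's margin = v1(A) - v1(B) = 77 - 69 = 8
Step 2: Player 2's margin = v2(B) - v2(A) = 46 - 29 = 17
Step 3: Total margin = 8 + 17 = 25

25


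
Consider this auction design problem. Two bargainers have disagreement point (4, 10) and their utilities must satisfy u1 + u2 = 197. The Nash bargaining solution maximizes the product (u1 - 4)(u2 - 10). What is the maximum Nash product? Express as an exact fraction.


Step 1: The Nash solution splits surplus symmetrically above the disagreement point
Step 2: u1 = (total + d1 - d2)/2 = (197 + 4 - 10)/2 = 191/2
Step 3: u2 = (total - d1 + d2)/2 = (197 - 4 + 10)/2 = 203/2
Step 4: Nash product = (191/2 - 4) * (203/2 - 10)
Step 5: = 183/2 * 183/2 = 33489/4

33489/4


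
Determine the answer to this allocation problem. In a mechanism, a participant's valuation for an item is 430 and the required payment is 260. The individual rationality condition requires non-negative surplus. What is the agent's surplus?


Step 1: Surplus = value - payment = 430 - 260 = 170
Step 2: IR is satisfied (surplus >= 0)

170


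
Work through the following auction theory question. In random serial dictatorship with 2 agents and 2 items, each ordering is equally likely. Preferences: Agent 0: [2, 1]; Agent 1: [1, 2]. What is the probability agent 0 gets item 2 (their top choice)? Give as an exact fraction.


Step 1: Agent 0 wants item 2
Step 2: There are 2 possible orderings of agents
Step 3: In 2 orderings, agent 0 gets item 2
Step 4: Probability = 2/2 = 1

1


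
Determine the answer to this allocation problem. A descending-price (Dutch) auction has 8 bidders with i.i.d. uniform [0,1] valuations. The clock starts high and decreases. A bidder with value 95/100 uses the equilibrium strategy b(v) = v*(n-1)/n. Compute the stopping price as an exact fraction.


Step 1: Dutch auctions are strategically equivalent to first-price auctions
Step 2: The equilibrium bid is b(v) = v*(n-1)/n
Step 3: b = 19/20 * 7/8
Step 4: b = 133/160

133/160


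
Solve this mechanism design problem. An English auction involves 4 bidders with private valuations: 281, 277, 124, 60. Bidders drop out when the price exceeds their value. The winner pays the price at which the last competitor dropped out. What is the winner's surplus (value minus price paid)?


Step 1: Identify the highest value: 281
Step 2: Identify the second-highest value: 277
Step 3: The final price = second-highest value = 277
Step 4: Surplus = 281 - 277 = 4

4


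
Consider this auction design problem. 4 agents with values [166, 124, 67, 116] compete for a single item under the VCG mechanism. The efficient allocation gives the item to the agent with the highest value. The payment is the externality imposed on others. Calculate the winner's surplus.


Step 1: The winner is the agent with the highest value: agent 0 with value 166
Step 2: Values of other agents: [124, 67, 116]
Step 3: VCG payment = max of others' values = 124
Step 4: Surplus = 166 - 124 = 42

42


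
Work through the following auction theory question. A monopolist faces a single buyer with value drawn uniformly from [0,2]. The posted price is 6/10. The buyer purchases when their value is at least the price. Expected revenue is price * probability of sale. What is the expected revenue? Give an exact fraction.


Step 1: Posted price r = 3/5, value support [0,2]
Step 2: P(v >= r) = (2 - 3/5)/2 = 7/10
Step 3: Expected revenue = r * P(v >= r) = 3/5 * 7/10
Step 4: Revenue = 21/50

21/50


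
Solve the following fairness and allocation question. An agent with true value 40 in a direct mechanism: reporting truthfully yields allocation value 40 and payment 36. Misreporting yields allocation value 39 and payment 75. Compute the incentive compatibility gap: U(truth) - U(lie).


Step 1: U(truth) = value - payment = 40 - 36 = 4
Step 2: U(lie) = allocation - payment = 39 - 75 = -36
Step 3: IC gap = 4 - (-36) = 40

40


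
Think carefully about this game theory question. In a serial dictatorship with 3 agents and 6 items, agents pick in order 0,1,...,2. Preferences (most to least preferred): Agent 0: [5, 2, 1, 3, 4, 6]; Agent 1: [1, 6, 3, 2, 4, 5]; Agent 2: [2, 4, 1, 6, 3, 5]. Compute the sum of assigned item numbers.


Step 1: Agent 0 picks item 5
Step 2: Agent 1 picks item 1
Step 3: Agent 2 picks item 2
Step 4: Sum = 5 + 1 + 2 = 8

8


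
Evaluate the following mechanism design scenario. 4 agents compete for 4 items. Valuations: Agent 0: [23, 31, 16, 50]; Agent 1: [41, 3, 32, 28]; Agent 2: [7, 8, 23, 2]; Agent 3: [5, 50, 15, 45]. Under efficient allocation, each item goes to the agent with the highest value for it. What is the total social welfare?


Step 1: For each item, find the maximum value among all agents.
Step 2: Item 0 -> Agent 1 (value 41)
Step 3: Item 1 -> Agent 3 (value 50)
Step 4: Item 2 -> Agent 1 (value 32)
Step 5: Item 3 -> Agent 0 (value 50)
Step 6: Total welfare = 41 + 50 + 32 + 50 = 173

173


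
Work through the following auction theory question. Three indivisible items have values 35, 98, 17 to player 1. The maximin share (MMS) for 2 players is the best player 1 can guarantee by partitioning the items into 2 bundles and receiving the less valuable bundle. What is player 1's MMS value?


Step 1: Item values = 35, 98, 17
Step 2: Enumerate all 2-bundle partitions and take the smaller bundle:
  Partition 1: {35} vs {98,17} -> bundles 35, 115; min = 35
  Partition 2: {98} vs {35,17} -> bundles 98, 52; min = 52
  Partition 3: {17} vs {35,98} -> bundles 17, 133; min = 17
Step 3: MMS = max(35, 52, 17) = 52

52


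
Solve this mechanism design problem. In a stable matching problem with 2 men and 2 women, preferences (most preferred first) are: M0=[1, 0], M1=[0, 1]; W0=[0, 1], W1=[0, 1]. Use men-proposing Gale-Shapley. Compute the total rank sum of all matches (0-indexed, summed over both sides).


Step 1: Run Gale-Shapley (men propose, women hold best offer):
  M0 proposes to W1; she accepts
  M1 proposes to W0; she accepts
Step 2: Final matching: W0-M1, W1-M0
Step 3: 0-indexed ranks (man's rank of his match, then woman's): 0 + 1 + 0 + 0
Step 4: Total rank sum = 1

1


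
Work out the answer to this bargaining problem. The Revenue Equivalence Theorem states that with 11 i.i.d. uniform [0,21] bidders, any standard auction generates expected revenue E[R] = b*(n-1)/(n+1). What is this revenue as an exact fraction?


Step 1: By Revenue Equivalence, expected revenue = b*(n-1)/(n+1)
Step 2: Substituting n = 11, b = 21
Step 3: Revenue = 21*(11-1)/(11+1) = 21*10/12
Step 4: Revenue = 210/12 = 35/2

35/2


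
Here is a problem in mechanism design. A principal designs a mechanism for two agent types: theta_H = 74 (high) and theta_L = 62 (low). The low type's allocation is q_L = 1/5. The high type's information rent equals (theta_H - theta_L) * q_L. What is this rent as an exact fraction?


Step 1: theta_H - theta_L = 74 - 62 = 12
Step 2: Information rent = (theta_H - theta_L) * q_L
Step 3: = 12 * 1/5
Step 4: = 12/5

12/5


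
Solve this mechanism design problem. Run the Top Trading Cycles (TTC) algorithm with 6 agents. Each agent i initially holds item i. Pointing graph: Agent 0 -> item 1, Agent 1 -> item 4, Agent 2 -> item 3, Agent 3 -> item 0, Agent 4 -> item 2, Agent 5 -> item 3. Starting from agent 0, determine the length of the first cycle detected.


Step 1: Trace the pointer graph from agent 0: 0 -> 1 -> 4 -> 2 -> 3 -> 0
Step 2: A cycle is detected when we revisit agent 0
Step 3: The cycle is: 0 -> 1 -> 4 -> 2 -> 3 -> 0
Step 4: Cycle length = 5

5


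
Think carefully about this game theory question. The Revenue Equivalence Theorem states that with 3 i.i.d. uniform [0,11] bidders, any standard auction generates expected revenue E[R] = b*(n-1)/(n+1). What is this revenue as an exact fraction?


Step 1: By Revenue Equivalence, expected revenue = b*(n-1)/(n+1)
Step 2: Substituting n = 3, b = 11
Step 3: Revenue = 11*(3-1)/(3+1) = 11*2/4
Step 4: Revenue = 22/4 = 11/2

11/2


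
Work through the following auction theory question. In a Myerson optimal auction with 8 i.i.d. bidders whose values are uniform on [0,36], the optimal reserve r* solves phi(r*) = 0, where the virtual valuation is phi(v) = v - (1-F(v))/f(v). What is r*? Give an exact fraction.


Step 1: For U[0,36], F(v) = v/36 and f(v) = 1/36
Step 2: phi(v) = v - (1 - v/36)/(1/36) = v - (36 - v) = 2v - 36
Step 3: Set phi(r*) = 0: 2r* - 36 = 0
Step 4: r* = 36/2 = 18 (the number of bidders n = 8 does not enter)

18


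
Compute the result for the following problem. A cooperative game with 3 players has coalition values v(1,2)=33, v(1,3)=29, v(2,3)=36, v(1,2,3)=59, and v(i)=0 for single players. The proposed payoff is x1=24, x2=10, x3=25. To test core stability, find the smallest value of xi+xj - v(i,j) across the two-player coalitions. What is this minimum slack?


Step 1: Slack for coalition (1,2): x1+x2 - v12 = 34 - 33 = 1
Step 2: Slack for coalition (1,3): x1+x3 - v13 = 49 - 29 = 20
Step 3: Slack for coalition (2,3): x2+x3 - v23 = 35 - 36 = -1
Step 4: Minimum slack = min(1, 20, -1) = -1, attained by (2,3); coalition (2,3) can block (slack < 0), so the allocation is not in the core

-1


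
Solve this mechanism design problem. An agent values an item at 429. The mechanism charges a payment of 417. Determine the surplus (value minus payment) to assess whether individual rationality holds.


Step 1: Surplus = value - payment = 429 - 417 = 12
Step 2: IR is satisfied (surplus >= 0)

12


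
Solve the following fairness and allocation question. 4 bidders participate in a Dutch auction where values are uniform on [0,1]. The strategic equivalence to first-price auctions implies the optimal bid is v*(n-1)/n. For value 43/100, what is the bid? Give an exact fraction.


Step 1: Dutch auctions are strategically equivalent to first-price auctions
Step 2: The equilibrium bid is b(v) = v*(n-1)/n
Step 3: b = 43/100 * 3/4
Step 4: b = 129/400

129/400


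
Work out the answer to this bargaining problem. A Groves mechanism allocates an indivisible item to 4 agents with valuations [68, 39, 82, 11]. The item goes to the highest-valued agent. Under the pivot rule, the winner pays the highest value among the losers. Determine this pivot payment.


Step 1: The efficient winner is agent 2 with value 82
Step 2: Other agents' values: [68, 39, 11]
Step 3: Pivot payment = max(others) = 68
Step 4: The winner pays 68

68


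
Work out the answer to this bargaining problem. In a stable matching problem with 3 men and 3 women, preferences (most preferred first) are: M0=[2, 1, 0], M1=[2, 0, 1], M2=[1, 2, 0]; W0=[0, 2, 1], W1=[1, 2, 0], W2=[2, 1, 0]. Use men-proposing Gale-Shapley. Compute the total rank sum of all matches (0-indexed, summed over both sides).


Step 1: Run Gale-Shapley (men propose, women hold best offer):
  M0 proposes to W2; she accepts
  M1 proposes to W2; she switches from M0
  M2 proposes to W1; she accepts
  M0 proposes to W1; rejected
  M0 proposes to W0; she accepts
Step 2: Final matching: W0-M0, W1-M2, W2-M1
Step 3: 0-indexed ranks (man's rank of his match, then woman's): 2 + 0 + 0 + 1 + 0 + 1
Step 4: Total rank sum = 4

4


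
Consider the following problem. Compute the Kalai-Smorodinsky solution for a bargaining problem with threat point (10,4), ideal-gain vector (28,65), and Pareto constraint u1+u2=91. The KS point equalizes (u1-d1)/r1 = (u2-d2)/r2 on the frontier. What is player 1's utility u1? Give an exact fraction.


Step 1: At the KS point, (u1-d1)/r1 = (u2-d2)/r2 = t and u1+u2 = 91
Step 2: u1 = d1 + r1*t and u2 = d2 + r2*t, so (d1 + r1*t) + (d2 + r2*t) = 91
Step 3: t = (91 - 10 - 4)/(28 + 65) = 77/93
Step 4: u1 = d1 + r1*t = 10 + 28 * 77/93 = 3086/93
Step 5: (Check: u2 = d2 + r2*t = 5377/93; u1+u2 = 3086/93 + 5377/93 = 91, on the frontier.)

3086/93


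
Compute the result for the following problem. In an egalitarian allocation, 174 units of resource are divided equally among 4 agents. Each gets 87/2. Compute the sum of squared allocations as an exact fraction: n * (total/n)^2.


Step 1: Each agent's share = 174/4 = 87/2
Step 2: Square of each share = (87/2)^2 = 7569/4
Step 3: Sum of squares = 4 * 7569/4 = 7569

7569


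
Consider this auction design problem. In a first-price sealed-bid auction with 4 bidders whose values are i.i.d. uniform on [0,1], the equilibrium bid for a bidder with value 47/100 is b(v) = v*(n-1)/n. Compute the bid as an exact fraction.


Step 1: The symmetric BNE bidding function is b(v) = v * (n-1) / n
Step 2: Substitute v = 47/100 and n = 4
Step 3: b = 47/100 * 3/4
Step 4: b = 141/400

141/400


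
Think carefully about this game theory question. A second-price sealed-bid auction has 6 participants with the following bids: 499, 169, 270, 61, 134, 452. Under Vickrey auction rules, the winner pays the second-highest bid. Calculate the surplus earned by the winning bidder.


Step 1: Sort bids in descending order: 499, 452, 270, 169, 134, 61
Step 2: The winning bid is the highest: 499
Step 3: The payment equals the second-highest bid: 452
Step 4: Surplus = winner's bid - payment = 499 - 452 = 47

47


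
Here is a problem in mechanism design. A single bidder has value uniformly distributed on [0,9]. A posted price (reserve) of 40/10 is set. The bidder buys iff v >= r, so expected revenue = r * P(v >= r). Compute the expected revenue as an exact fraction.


Step 1: Posted price r = 4, value support [0,9]
Step 2: P(v >= r) = (9 - 4)/9 = 5/9
Step 3: Expected revenue = r * P(v >= r) = 4 * 5/9
Step 4: Revenue = 20/9

20/9


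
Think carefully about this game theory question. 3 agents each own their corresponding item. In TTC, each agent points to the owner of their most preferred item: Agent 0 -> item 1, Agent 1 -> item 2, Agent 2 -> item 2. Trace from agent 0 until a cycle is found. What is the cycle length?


Step 1: Trace the pointer graph from agent 0: 0 -> 1 -> 2 -> 2
Step 2: A cycle is detected when we revisit agent 2
Step 3: The cycle is: 2 -> 2
Step 4: Cycle length = 1

1


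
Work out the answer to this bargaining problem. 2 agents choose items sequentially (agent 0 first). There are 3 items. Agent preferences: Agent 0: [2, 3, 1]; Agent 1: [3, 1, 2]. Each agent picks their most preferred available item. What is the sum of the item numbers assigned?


Step 1: Agent 0 picks item 2
Step 2: Agent 1 picks item 3
Step 3: Sum = 2 + 3 = 5

5


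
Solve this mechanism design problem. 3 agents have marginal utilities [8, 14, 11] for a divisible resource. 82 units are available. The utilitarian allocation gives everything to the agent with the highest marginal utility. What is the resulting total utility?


Step 1: The marginal utilities are [8, 14, 11]
Step 2: The highest marginal utility is 14
Step 3: All 82 units go to that agent
Step 4: Total utility = 14 * 82 = 1148

1148


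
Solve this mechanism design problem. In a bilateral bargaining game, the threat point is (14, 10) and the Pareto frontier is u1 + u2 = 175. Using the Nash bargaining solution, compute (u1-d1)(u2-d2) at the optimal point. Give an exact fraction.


Step 1: The Nash solution splits surplus symmetrically above the disagreement point
Step 2: u1 = (total + d1 - d2)/2 = (175 + 14 - 10)/2 = 179/2
Step 3: u2 = (total - d1 + d2)/2 = (175 - 14 + 10)/2 = 171/2
Step 4: Nash product = (179/2 - 14) * (171/2 - 10)
Step 5: = 151/2 * 151/2 = 22801/4

22801/4


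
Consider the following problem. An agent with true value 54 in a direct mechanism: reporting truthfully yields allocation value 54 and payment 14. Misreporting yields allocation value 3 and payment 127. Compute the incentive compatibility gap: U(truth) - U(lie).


Step 1: U(truth) = value - payment = 54 - 14 = 40
Step 2: U(lie) = allocation - payment = 3 - 127 = -124
Step 3: IC gap = 40 - (-124) = 164

164


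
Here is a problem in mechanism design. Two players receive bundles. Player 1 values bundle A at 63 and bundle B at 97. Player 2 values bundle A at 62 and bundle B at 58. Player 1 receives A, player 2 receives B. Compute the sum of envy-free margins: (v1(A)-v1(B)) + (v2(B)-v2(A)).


Step 1: Player 1's margin = v1(A) - v1(B) = 63 - 97 = -34
Step 2: Player 2's margin = v2(B) - v2(A) = 58 - 62 = -4
Step 3: Total margin = -34 + -4 = -38

-38


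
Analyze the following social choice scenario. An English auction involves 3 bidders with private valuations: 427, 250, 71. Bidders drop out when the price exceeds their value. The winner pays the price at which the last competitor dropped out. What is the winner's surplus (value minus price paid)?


Step 1: Identify the highest value: 427
Step 2: Identify the second-highest value: 250
Step 3: The final price = second-highest value = 250
Step 4: Surplus = 427 - 250 = 177

177


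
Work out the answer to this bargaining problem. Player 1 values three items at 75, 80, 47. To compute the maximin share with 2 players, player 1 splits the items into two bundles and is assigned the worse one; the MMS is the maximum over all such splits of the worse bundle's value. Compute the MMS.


Step 1: Item values = 75, 80, 47
Step 2: Enumerate all 2-bundle partitions and take the smaller bundle:
  Partition 1: {75} vs {80,47} -> bundles 75, 127; min = 75
  Partition 2: {80} vs {75,47} -> bundles 80, 122; min = 80
  Partition 3: {47} vs {75,80} -> bundles 47, 155; min = 47
Step 3: MMS = max(75, 80, 47) = 80

80


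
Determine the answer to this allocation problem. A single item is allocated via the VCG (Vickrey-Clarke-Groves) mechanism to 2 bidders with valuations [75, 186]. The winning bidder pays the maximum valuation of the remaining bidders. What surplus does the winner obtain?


Step 1: The winner is the agent with the highest value: agent 1 with value 186
Step 2: Values of other agents: [75]
Step 3: VCG payment = max of others' values = 75
Step 4: Surplus = 186 - 75 = 111

111
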